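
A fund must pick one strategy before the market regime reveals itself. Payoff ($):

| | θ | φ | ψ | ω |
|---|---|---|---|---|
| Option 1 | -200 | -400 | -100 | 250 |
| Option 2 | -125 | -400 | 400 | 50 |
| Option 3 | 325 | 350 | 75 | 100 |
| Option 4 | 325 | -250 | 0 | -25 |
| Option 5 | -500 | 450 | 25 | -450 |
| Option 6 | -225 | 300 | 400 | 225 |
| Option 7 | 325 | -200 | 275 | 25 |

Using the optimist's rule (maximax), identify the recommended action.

Option 5

Row maxima: Option 1=250, Option 2=400, Option 3=350, Option 4=325, Option 5=450, Option 6=400, Option 7=325
Best best-case = 450 → Option 5.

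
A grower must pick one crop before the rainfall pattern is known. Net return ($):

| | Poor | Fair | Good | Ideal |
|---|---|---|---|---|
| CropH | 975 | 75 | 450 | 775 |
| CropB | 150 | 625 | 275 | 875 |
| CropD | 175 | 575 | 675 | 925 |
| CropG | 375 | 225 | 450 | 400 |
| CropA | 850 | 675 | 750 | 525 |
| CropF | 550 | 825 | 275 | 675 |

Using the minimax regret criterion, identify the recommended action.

Column bests: Poor=975, Fair=825, Good=750, Ideal=925.
CropH regrets: 0, 750, 300, 150 → max 750
CropB regrets: 825, 200, 475, 50 → max 825
CropD regrets: 800, 250, 75, 0 → max 800
CropG regrets: 600, 600, 300, 525 → max 600
CropA regrets: 125, 150, 0, 400 → max 400
CropF regrets: 425, 0, 475, 250 → max 475
Smallest max regret = 400 → CropA.

CropA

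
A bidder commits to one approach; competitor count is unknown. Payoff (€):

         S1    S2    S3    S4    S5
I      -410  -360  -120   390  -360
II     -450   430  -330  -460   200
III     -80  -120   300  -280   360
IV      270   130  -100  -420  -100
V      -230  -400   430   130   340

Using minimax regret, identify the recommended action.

III

Column bests: S1=270, S2=430, S3=430, S4=390, S5=360.
I regrets: 680, 790, 550, 0, 720 → max 790
II regrets: 720, 0, 760, 850, 160 → max 850
III regrets: 350, 550, 130, 670, 0 → max 670
IV regrets: 0, 300, 530, 810, 460 → max 810
V regrets: 500, 830, 0, 260, 20 → max 830
Smallest max regret = 670 → III.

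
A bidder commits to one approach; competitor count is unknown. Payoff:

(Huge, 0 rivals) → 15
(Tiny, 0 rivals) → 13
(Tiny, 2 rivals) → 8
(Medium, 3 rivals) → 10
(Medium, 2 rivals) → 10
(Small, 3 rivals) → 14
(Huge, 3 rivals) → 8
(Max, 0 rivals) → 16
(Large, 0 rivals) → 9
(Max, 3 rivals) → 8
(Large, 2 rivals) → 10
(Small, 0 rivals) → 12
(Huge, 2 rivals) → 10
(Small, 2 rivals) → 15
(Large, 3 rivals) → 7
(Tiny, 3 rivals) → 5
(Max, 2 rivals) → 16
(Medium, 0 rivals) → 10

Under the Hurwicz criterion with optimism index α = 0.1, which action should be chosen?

Tiny: 0.1·13 + 0.9·5 = 5.8
Small: 0.1·15 + 0.9·12 = 12.3
Medium: 0.1·10 + 0.9·10 = 10
Large: 0.1·10 + 0.9·7 = 7.3
Huge: 0.1·15 + 0.9·8 = 8.7
Max: 0.1·16 + 0.9·8 = 8.8
Highest Hurwicz score = 12.3 → Small.

Small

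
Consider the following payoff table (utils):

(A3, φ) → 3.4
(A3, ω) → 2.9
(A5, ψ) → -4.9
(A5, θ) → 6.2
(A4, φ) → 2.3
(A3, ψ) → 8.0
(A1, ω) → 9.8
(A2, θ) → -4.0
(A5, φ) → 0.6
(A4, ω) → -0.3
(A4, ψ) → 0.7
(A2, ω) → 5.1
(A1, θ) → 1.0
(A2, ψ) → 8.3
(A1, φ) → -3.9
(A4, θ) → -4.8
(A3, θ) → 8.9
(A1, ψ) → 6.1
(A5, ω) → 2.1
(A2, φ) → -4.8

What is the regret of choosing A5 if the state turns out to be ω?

Best payoff under ω is 9.8.
Regret = 9.8 − 2.1 = 7.7.

7.7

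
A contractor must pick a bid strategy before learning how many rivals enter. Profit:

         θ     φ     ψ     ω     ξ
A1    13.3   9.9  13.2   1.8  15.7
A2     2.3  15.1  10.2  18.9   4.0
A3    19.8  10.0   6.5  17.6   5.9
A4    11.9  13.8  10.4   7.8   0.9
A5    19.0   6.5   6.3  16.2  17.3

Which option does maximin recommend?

Row minima: A1=1.8, A2=2.3, A3=5.9, A4=0.9, A5=6.3
Best worst-case = 6.3 → A5.

A5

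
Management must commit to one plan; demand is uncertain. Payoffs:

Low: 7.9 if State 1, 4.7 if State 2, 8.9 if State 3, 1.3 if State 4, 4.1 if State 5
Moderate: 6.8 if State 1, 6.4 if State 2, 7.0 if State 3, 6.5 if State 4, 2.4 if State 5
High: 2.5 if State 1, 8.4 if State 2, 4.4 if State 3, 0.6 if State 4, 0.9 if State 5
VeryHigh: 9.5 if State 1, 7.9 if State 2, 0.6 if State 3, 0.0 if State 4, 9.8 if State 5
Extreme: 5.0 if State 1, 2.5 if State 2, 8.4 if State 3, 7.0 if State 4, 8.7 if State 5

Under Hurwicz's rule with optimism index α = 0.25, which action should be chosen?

Low: 0.25·8.9 + 0.75·1.3 = 3.2
Moderate: 0.25·7.0 + 0.75·2.4 = 3.55
High: 0.25·8.4 + 0.75·0.6 = 2.55
VeryHigh: 0.25·9.8 + 0.75·0.0 = 2.45
Extreme: 0.25·8.7 + 0.75·2.5 = 4.05
Highest Hurwicz score = 4.05 → Extreme.

Extreme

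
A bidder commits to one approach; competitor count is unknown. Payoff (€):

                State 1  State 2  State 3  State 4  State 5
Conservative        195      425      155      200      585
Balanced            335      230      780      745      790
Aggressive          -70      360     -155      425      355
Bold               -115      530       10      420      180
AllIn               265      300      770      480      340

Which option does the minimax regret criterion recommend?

Column bests: State 1=335, State 2=530, State 3=780, State 4=745, State 5=790.
Conservative regrets: 140, 105, 625, 545, 205 → max 625
Balanced regrets: 0, 300, 0, 0, 0 → max 300
Aggressive regrets: 405, 170, 935, 320, 435 → max 935
Bold regrets: 450, 0, 770, 325, 610 → max 770
AllIn regrets: 70, 230, 10, 265, 450 → max 450
Smallest max regret = 300 → Balanced.

Balanced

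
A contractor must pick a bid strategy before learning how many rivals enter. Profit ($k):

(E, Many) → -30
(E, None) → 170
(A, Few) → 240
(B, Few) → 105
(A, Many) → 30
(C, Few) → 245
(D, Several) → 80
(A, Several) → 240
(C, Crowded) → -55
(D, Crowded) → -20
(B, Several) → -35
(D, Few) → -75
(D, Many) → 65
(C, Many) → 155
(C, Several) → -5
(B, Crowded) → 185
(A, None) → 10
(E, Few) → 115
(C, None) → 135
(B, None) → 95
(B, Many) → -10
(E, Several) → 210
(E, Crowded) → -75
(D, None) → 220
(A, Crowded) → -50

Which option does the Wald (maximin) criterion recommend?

B

Row minima: A=-50, B=-35, C=-55, D=-75, E=-75
Best worst-case = -35 → B.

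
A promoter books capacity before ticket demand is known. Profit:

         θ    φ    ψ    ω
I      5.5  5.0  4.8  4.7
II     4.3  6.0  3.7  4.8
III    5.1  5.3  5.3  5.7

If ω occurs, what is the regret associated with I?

1.0

Best payoff under ω is 5.7.
Regret = 5.7 − 4.7 = 1.0.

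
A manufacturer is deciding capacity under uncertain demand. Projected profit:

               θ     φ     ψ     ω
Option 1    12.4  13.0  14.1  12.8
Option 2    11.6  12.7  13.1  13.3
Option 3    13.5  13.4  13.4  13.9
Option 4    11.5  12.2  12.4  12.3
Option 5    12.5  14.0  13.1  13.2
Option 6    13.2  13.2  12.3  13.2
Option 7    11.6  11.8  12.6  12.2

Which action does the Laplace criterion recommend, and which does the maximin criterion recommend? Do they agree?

Row averages: Option 1=13.075, Option 2=12.675, Option 3=13.55, Option 4=12.1, Option 5=13.2, Option 6=12.975, Option 7=12.05
Highest average = 13.55 → Option 3.
Row minima: Option 1=12.4, Option 2=11.6, Option 3=13.4, Option 4=11.5, Option 5=12.5, Option 6=12.3, Option 7=11.6
Best worst-case = 13.4 → Option 3.

laplace → Option 3; maximin → Option 3 (agree)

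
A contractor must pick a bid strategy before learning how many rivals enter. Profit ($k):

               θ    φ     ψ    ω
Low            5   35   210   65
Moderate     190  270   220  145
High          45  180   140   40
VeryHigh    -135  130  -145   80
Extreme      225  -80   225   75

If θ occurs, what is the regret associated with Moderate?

Best payoff under θ is 225.
Regret = 225 − 190 = 35.

35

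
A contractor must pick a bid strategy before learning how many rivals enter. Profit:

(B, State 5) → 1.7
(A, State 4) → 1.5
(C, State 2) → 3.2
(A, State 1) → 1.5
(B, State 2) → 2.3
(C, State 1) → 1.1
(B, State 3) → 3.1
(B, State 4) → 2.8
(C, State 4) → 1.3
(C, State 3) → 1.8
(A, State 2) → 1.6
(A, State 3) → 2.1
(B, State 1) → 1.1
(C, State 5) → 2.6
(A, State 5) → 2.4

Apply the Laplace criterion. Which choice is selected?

B

Row averages: A=1.82, B=2.2, C=2
Highest average = 2.2 → B.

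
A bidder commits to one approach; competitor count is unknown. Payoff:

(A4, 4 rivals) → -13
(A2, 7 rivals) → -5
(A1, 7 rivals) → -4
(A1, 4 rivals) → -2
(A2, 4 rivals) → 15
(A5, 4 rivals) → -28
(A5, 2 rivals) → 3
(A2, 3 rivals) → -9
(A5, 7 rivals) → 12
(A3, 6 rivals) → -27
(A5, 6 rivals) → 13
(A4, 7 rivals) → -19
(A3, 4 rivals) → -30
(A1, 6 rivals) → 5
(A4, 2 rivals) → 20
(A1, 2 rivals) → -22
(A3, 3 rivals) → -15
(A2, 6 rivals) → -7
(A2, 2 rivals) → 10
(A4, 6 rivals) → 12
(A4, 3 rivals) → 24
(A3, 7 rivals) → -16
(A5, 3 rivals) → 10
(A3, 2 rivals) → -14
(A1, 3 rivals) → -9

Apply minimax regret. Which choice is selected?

Column bests: 2 rivals=20, 3 rivals=24, 4 rivals=15, 6 rivals=13, 7 rivals=12.
A1 regrets: 42, 33, 17, 8, 16 → max 42
A2 regrets: 10, 33, 0, 20, 17 → max 33
A3 regrets: 34, 39, 45, 40, 28 → max 45
A4 regrets: 0, 0, 28, 1, 31 → max 31
A5 regrets: 17, 14, 43, 0, 0 → max 43
Smallest max regret = 31 → A4.

A4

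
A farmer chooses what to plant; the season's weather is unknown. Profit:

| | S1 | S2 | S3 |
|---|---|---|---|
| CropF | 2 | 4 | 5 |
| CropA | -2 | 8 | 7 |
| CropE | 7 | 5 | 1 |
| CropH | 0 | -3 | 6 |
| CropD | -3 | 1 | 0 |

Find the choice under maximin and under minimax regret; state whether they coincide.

Row minima: CropF=2, CropA=-2, CropE=1, CropH=-3, CropD=-3
Best worst-case = 2 → CropF.
Column bests: S1=7, S2=8, S3=7.
CropF regrets: 5, 4, 2 → max 5
CropA regrets: 9, 0, 0 → max 9
CropE regrets: 0, 3, 6 → max 6
CropH regrets: 7, 11, 1 → max 11
CropD regrets: 10, 7, 7 → max 10
Smallest max regret = 5 → CropF.

maximin → CropF; minimax regret → CropF (agree)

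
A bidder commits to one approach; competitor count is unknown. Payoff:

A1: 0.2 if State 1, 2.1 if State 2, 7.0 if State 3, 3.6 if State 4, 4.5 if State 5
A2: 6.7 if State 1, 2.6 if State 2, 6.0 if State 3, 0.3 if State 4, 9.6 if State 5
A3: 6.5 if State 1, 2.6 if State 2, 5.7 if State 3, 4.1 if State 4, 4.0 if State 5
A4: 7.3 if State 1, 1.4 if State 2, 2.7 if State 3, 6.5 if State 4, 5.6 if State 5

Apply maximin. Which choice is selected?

A3

Row minima: A1=0.2, A2=0.3, A3=2.6, A4=1.4
Best worst-case = 2.6 → A3.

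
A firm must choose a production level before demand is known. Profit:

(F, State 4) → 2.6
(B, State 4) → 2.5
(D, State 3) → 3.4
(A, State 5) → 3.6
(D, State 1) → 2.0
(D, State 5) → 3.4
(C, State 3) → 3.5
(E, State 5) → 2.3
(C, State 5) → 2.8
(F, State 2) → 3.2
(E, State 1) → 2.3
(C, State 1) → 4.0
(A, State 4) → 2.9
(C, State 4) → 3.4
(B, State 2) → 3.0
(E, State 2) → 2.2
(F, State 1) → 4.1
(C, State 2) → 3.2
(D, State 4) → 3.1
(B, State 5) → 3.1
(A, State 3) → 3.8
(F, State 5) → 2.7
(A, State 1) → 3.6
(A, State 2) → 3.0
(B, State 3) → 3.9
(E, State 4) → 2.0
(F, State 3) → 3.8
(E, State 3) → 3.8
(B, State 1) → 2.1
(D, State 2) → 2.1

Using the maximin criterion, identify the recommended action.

A

Row minima: A=2.9, B=2.1, C=2.8, D=2.0, E=2.0, F=2.6
Best worst-case = 2.9 → A.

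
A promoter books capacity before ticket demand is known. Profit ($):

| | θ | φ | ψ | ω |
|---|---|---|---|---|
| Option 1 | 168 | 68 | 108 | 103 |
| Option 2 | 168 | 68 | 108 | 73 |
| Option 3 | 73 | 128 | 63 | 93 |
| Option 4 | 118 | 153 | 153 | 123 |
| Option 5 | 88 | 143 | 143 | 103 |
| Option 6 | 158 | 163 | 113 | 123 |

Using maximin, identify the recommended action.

Row minima: Option 1=68, Option 2=68, Option 3=63, Option 4=118, Option 5=88, Option 6=113
Best worst-case = 118 → Option 4.

Option 4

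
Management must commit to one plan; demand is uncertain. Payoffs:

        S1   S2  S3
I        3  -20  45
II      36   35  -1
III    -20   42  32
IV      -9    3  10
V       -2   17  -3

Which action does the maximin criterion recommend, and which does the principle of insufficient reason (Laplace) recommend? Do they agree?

maximin → II; laplace → II (agree)

Row minima: I=-20, II=-1, III=-20, IV=-9, V=-3
Best worst-case = -1 → II.
Row averages: I=28/3, II=70/3, III=18, IV=4/3, V=4
Highest average = 70/3 → II.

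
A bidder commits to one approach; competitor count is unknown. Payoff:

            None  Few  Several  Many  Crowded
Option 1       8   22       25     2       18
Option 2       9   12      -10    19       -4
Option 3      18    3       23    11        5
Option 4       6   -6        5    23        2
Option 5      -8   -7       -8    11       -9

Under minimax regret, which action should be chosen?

Column bests: None=18, Few=22, Several=25, Many=23, Crowded=18.
Option 1 regrets: 10, 0, 0, 21, 0 → max 21
Option 2 regrets: 9, 10, 35, 4, 22 → max 35
Option 3 regrets: 0, 19, 2, 12, 13 → max 19
Option 4 regrets: 12, 28, 20, 0, 16 → max 28
Option 5 regrets: 26, 29, 33, 12, 27 → max 33
Smallest max regret = 19 → Option 3.

Option 3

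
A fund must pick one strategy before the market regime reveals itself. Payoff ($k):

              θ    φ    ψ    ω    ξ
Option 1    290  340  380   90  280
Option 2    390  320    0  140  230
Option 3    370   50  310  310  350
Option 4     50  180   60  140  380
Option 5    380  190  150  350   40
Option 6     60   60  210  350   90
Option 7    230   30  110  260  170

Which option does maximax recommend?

Option 2

Row maxima: Option 1=380, Option 2=390, Option 3=370, Option 4=380, Option 5=380, Option 6=350, Option 7=260
Best best-case = 390 → Option 2.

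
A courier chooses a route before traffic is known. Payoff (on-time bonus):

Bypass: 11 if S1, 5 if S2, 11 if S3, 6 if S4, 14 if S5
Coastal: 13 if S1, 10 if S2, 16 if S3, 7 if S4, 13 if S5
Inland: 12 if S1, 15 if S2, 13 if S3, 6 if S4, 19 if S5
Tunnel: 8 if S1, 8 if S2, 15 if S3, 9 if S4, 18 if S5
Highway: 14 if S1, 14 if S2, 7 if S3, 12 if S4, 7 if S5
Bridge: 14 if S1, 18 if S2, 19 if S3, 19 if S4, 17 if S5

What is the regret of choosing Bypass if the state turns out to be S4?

13

Best payoff under S4 is 19.
Regret = 19 − 6 = 13.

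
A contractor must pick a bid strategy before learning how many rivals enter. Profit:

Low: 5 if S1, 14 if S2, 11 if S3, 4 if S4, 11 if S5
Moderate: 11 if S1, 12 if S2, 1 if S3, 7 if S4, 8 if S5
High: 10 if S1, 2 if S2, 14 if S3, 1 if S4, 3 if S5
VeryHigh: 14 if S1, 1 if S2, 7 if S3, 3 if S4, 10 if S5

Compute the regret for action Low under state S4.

3

Best payoff under S4 is 7.
Regret = 7 − 4 = 3.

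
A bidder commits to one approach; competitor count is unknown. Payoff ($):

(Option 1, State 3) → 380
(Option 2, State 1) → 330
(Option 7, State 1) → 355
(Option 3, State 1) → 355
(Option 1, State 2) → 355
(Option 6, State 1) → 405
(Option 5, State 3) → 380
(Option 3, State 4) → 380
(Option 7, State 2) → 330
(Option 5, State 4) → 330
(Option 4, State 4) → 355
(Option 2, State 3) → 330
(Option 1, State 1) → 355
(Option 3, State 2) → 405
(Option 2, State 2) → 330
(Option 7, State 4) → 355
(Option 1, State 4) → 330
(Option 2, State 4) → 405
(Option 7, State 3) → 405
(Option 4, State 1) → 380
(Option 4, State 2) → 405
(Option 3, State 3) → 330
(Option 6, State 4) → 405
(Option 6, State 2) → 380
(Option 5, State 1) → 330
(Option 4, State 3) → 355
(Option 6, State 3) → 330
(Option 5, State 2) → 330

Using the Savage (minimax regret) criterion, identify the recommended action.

Option 4

Column bests: State 1=405, State 2=405, State 3=405, State 4=405.
Option 1 regrets: 50, 50, 25, 75 → max 75
Option 2 regrets: 75, 75, 75, 0 → max 75
Option 3 regrets: 50, 0, 75, 25 → max 75
Option 4 regrets: 25, 0, 50, 50 → max 50
Option 5 regrets: 75, 75, 25, 75 → max 75
Option 6 regrets: 0, 25, 75, 0 → max 75
Option 7 regrets: 50, 75, 0, 50 → max 75
Smallest max regret = 50 → Option 4.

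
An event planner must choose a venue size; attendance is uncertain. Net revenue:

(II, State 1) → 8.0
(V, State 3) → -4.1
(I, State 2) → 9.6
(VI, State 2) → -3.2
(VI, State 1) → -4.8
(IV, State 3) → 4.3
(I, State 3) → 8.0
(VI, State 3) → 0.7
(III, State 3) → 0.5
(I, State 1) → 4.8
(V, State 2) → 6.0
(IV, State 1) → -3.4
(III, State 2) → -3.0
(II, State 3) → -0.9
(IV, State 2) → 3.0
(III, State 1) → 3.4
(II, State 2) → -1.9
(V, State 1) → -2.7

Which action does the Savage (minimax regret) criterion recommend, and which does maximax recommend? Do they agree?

Column bests: State 1=8.0, State 2=9.6, State 3=8.0.
I regrets: 3.2, 0.0, 0.0 → max 3.2
II regrets: 0.0, 11.5, 8.9 → max 11.5
III regrets: 4.6, 12.6, 7.5 → max 12.6
IV regrets: 11.4, 6.6, 3.7 → max 11.4
V regrets: 10.7, 3.6, 12.1 → max 12.1
VI regrets: 12.8, 12.8, 7.3 → max 12.8
Smallest max regret = 3.2 → I.
Row maxima: I=9.6, II=8.0, III=3.4, IV=4.3, V=6.0, VI=0.7
Best best-case = 9.6 → I.

minimax regret → I; maximax → I (agree)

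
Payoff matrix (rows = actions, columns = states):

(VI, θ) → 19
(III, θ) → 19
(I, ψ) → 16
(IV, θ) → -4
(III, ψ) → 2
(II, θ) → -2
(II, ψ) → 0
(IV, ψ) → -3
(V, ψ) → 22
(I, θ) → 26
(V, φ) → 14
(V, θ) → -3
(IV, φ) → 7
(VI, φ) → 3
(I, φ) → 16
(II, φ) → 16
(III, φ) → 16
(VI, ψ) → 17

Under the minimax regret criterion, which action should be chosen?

Column bests: θ=26, φ=16, ψ=22.
I regrets: 0, 0, 6 → max 6
II regrets: 28, 0, 22 → max 28
III regrets: 7, 0, 20 → max 20
IV regrets: 30, 9, 25 → max 30
V regrets: 29, 2, 0 → max 29
VI regrets: 7, 13, 5 → max 13
Smallest max regret = 6 → I.

I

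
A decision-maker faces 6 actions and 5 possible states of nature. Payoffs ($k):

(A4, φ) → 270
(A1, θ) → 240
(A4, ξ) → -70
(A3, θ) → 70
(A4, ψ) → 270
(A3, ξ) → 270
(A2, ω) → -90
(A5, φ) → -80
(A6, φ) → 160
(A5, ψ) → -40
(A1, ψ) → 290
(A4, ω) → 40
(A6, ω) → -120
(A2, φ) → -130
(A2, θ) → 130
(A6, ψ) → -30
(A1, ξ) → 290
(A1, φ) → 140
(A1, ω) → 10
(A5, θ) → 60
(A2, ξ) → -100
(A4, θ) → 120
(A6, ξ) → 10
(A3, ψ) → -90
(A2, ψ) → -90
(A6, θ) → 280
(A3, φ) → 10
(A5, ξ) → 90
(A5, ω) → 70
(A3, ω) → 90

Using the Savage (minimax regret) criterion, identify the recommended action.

A1

Column bests: θ=280, φ=270, ψ=290, ω=90, ξ=290.
A1 regrets: 40, 130, 0, 80, 0 → max 130
A2 regrets: 150, 400, 380, 180, 390 → max 400
A3 regrets: 210, 260, 380, 0, 20 → max 380
A4 regrets: 160, 0, 20, 50, 360 → max 360
A5 regrets: 220, 350, 330, 20, 200 → max 350
A6 regrets: 0, 110, 320, 210, 280 → max 320
Smallest max regret = 130 → A1.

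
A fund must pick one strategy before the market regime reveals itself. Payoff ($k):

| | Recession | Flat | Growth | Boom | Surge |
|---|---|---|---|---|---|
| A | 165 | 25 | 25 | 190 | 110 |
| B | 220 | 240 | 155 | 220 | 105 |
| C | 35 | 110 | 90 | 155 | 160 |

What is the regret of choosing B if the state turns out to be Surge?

55

Best payoff under Surge is 160.
Regret = 160 − 105 = 55.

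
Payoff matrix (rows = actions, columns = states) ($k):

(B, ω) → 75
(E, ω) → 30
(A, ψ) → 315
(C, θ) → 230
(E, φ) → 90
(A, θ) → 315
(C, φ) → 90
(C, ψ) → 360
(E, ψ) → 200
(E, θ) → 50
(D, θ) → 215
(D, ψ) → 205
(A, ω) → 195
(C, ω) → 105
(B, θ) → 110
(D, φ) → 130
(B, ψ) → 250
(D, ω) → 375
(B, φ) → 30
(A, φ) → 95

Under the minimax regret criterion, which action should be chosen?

D

Column bests: θ=315, φ=130, ψ=360, ω=375.
A regrets: 0, 35, 45, 180 → max 180
B regrets: 205, 100, 110, 300 → max 300
C regrets: 85, 40, 0, 270 → max 270
D regrets: 100, 0, 155, 0 → max 155
E regrets: 265, 40, 160, 345 → max 345
Smallest max regret = 155 → D.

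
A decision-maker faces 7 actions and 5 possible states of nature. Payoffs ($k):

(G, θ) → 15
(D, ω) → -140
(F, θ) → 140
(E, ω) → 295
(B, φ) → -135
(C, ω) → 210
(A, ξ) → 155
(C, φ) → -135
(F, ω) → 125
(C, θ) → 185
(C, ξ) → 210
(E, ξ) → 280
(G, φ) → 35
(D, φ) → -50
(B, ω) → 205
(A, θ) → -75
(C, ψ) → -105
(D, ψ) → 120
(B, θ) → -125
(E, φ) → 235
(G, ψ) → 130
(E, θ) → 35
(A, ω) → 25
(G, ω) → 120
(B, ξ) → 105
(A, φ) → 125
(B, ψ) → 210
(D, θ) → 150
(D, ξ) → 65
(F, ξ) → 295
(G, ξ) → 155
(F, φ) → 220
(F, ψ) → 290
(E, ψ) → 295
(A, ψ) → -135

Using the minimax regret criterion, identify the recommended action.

E

Column bests: θ=185, φ=235, ψ=295, ω=295, ξ=295.
A regrets: 260, 110, 430, 270, 140 → max 430
B regrets: 310, 370, 85, 90, 190 → max 370
C regrets: 0, 370, 400, 85, 85 → max 400
D regrets: 35, 285, 175, 435, 230 → max 435
E regrets: 150, 0, 0, 0, 15 → max 150
F regrets: 45, 15, 5, 170, 0 → max 170
G regrets: 170, 200, 165, 175, 140 → max 200
Smallest max regret = 150 → E.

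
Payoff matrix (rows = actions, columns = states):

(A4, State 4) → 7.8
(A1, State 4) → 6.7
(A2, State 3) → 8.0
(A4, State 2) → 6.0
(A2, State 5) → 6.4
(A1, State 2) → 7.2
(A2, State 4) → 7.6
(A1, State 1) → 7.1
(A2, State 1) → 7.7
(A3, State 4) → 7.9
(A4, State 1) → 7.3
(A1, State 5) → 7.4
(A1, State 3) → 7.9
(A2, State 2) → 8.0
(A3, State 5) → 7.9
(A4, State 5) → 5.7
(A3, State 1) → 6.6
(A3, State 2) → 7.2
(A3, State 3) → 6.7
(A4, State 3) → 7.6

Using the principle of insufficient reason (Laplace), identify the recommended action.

Row averages: A1=7.26, A2=7.54, A3=7.26, A4=6.88
Highest average = 7.54 → A2.

A2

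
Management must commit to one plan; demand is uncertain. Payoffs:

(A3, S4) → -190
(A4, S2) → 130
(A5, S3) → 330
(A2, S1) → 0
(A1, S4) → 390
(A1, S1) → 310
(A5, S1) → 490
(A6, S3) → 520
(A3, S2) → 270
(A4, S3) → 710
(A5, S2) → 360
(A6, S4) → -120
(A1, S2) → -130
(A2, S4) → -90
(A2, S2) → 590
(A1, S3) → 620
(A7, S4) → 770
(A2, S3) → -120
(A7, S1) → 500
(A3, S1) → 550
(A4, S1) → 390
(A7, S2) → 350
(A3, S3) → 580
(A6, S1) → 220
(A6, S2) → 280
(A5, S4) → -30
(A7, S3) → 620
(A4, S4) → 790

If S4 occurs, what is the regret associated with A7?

20

Best payoff under S4 is 790.
Regret = 790 − 770 = 20.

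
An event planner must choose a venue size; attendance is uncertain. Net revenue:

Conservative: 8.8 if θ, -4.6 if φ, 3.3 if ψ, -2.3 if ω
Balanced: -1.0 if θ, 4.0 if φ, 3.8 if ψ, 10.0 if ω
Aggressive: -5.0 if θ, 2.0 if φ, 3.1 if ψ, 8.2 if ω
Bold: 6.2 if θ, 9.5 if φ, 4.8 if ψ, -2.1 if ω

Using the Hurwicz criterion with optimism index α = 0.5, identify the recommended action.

Balanced

Conservative: 0.5·8.8 + 0.5·(-4.6) = 2.1
Balanced: 0.5·10.0 + 0.5·(-1.0) = 4.5
Aggressive: 0.5·8.2 + 0.5·(-5.0) = 1.6
Bold: 0.5·9.5 + 0.5·(-2.1) = 3.7
Highest Hurwicz score = 4.5 → Balanced.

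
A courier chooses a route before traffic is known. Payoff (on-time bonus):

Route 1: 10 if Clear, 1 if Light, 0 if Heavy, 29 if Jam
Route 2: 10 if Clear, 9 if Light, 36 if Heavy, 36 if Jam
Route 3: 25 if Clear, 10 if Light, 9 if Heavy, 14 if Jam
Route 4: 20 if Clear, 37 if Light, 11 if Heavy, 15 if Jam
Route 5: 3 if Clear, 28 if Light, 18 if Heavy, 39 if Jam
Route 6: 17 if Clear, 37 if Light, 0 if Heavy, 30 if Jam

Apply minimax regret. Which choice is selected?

Column bests: Clear=25, Light=37, Heavy=36, Jam=39.
Route 1 regrets: 15, 36, 36, 10 → max 36
Route 2 regrets: 15, 28, 0, 3 → max 28
Route 3 regrets: 0, 27, 27, 25 → max 27
Route 4 regrets: 5, 0, 25, 24 → max 25
Route 5 regrets: 22, 9, 18, 0 → max 22
Route 6 regrets: 8, 0, 36, 9 → max 36
Smallest max regret = 22 → Route 5.

Route 5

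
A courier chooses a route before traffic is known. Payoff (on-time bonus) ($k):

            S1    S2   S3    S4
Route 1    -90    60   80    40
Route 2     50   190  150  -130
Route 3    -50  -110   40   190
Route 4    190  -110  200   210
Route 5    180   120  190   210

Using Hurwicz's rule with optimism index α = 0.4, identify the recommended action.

Route 5

Route 1: 0.4·80 + 0.6·(-90) = -22
Route 2: 0.4·190 + 0.6·(-130) = -2
Route 3: 0.4·190 + 0.6·(-110) = 10
Route 4: 0.4·210 + 0.6·(-110) = 18
Route 5: 0.4·210 + 0.6·120 = 156
Highest Hurwicz score = 156 → Route 5.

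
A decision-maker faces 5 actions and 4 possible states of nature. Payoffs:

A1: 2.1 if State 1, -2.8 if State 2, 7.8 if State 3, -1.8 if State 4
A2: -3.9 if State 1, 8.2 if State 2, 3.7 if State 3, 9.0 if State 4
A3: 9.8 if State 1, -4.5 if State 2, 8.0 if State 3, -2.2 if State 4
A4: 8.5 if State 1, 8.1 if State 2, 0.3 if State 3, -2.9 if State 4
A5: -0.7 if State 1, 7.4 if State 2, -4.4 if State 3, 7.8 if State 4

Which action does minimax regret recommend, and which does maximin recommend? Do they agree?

minimax regret → A1; maximin → A1 (agree)

Column bests: State 1=9.8, State 2=8.2, State 3=8.0, State 4=9.0.
A1 regrets: 7.7, 11.0, 0.2, 10.8 → max 11.0
A2 regrets: 13.7, 0.0, 4.3, 0.0 → max 13.7
A3 regrets: 0.0, 12.7, 0.0, 11.2 → max 12.7
A4 regrets: 1.3, 0.1, 7.7, 11.9 → max 11.9
A5 regrets: 10.5, 0.8, 12.4, 1.2 → max 12.4
Smallest max regret = 11.0 → A1.
Row minima: A1=-2.8, A2=-3.9, A3=-4.5, A4=-2.9, A5=-4.4
Best worst-case = -2.8 → A1.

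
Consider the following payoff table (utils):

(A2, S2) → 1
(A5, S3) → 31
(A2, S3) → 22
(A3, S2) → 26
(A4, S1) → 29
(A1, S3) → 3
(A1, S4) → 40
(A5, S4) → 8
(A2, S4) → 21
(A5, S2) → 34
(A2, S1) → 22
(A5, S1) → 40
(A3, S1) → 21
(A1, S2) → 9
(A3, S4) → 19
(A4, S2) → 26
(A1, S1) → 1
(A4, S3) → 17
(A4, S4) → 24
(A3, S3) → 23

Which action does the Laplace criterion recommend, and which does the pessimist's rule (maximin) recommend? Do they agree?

Row averages: A1=13.25, A2=16.5, A3=22.25, A4=24, A5=28.25
Highest average = 28.25 → A5.
Row minima: A1=1, A2=1, A3=19, A4=17, A5=8
Best worst-case = 19 → A3.

laplace → A5; maximin → A3 (disagree)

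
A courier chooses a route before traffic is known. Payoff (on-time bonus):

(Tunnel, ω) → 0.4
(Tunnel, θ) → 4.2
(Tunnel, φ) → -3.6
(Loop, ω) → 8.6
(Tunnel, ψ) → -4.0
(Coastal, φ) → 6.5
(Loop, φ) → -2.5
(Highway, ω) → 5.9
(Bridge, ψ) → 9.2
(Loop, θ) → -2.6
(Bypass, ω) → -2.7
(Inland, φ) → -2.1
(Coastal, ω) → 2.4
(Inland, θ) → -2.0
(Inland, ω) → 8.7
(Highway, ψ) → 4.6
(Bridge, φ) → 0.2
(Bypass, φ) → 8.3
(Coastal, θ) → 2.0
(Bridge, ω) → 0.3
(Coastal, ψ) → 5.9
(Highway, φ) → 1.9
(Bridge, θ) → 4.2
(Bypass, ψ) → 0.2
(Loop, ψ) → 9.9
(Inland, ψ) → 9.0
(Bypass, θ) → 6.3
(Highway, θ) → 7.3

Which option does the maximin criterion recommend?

Coastal

Row minima: Bridge=0.2, Highway=1.9, Bypass=-2.7, Tunnel=-4.0, Coastal=2.0, Loop=-2.6, Inland=-2.1
Best worst-case = 2.0 → Coastal.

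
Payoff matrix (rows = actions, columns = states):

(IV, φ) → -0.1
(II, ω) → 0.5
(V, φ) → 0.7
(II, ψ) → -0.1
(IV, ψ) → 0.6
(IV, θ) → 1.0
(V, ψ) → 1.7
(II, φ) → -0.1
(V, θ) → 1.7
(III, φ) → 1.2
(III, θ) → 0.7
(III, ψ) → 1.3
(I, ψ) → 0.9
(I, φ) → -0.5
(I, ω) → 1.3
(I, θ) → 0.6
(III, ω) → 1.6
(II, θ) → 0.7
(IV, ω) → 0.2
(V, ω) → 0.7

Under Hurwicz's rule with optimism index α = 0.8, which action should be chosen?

V

I: 0.8·1.3 + 0.2·(-0.5) = 0.94
II: 0.8·0.7 + 0.2·(-0.1) = 0.54
III: 0.8·1.6 + 0.2·0.7 = 1.42
IV: 0.8·1.0 + 0.2·(-0.1) = 0.78
V: 0.8·1.7 + 0.2·0.7 = 1.5
Highest Hurwicz score = 1.5 → V.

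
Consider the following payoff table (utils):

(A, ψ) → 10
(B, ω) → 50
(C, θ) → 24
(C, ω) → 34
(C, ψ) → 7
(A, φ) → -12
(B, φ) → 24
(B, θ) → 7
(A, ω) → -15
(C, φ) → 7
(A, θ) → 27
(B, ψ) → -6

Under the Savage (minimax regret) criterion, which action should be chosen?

Column bests: θ=27, φ=24, ψ=10, ω=50.
A regrets: 0, 36, 0, 65 → max 65
B regrets: 20, 0, 16, 0 → max 20
C regrets: 3, 17, 3, 16 → max 17
Smallest max regret = 17 → C.

C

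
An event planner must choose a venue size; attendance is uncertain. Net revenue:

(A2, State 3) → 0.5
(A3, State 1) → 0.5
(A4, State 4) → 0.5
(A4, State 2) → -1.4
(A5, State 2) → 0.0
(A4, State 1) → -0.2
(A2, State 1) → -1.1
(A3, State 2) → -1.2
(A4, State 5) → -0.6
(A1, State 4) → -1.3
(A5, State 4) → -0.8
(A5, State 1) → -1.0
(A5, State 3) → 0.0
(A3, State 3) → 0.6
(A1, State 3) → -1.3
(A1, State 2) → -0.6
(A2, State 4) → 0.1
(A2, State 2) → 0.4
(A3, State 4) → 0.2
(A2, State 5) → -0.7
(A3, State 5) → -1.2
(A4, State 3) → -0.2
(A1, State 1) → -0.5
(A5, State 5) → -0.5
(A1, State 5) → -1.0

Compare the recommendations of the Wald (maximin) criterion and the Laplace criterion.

maximin → A5; laplace → A2 (disagree)

Row minima: A1=-1.3, A2=-1.1, A3=-1.2, A4=-1.4, A5=-1.0
Best worst-case = -1.0 → A5.
Row averages: A1=-0.94, A2=-0.16, A3=-0.22, A4=-0.38, A5=-0.46
Highest average = -0.16 → A2.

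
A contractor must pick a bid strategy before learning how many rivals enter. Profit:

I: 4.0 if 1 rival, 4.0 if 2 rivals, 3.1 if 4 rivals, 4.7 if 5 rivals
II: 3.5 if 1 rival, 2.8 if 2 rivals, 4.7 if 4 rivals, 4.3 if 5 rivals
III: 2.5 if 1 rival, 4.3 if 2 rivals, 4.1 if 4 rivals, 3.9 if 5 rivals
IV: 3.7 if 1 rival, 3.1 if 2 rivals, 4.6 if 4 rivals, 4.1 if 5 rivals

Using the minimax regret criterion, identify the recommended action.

Column bests: 1 rival=4.0, 2 rivals=4.3, 4 rivals=4.7, 5 rivals=4.7.
I regrets: 0.0, 0.3, 1.6, 0.0 → max 1.6
II regrets: 0.5, 1.5, 0.0, 0.4 → max 1.5
III regrets: 1.5, 0.0, 0.6, 0.8 → max 1.5
IV regrets: 0.3, 1.2, 0.1, 0.6 → max 1.2
Smallest max regret = 1.2 → IV.

IV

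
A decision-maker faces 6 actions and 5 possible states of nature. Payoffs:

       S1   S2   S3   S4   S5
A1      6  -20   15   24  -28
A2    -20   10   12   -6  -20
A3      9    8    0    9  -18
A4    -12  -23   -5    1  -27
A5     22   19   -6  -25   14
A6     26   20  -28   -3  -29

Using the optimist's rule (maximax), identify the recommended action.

A6

Row maxima: A1=24, A2=12, A3=9, A4=1, A5=22, A6=26
Best best-case = 26 → A6.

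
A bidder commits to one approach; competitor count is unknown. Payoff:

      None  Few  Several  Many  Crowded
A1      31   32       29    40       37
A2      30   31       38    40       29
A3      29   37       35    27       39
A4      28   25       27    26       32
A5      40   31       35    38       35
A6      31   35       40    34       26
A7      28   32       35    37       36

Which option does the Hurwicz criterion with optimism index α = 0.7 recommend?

A5

A1: 0.7·40 + 0.3·29 = 36.7
A2: 0.7·40 + 0.3·29 = 36.7
A3: 0.7·39 + 0.3·27 = 35.4
A4: 0.7·32 + 0.3·25 = 29.9
A5: 0.7·40 + 0.3·31 = 37.3
A6: 0.7·40 + 0.3·26 = 35.8
A7: 0.7·37 + 0.3·28 = 34.3
Highest Hurwicz score = 37.3 → A5.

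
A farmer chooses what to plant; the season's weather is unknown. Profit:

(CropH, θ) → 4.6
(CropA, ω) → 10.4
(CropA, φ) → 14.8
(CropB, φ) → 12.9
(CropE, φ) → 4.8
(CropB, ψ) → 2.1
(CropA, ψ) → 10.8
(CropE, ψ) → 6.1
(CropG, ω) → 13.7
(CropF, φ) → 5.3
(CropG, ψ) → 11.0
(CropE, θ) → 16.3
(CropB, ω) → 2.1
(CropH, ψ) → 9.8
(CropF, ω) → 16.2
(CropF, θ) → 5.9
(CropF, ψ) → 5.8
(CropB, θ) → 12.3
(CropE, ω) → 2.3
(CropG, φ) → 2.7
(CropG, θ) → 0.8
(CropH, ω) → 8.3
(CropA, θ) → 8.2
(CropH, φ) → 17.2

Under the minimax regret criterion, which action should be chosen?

Column bests: θ=16.3, φ=17.2, ψ=11.0, ω=16.2.
CropB regrets: 4.0, 4.3, 8.9, 14.1 → max 14.1
CropG regrets: 15.5, 14.5, 0.0, 2.5 → max 15.5
CropE regrets: 0.0, 12.4, 4.9, 13.9 → max 13.9
CropA regrets: 8.1, 2.4, 0.2, 5.8 → max 8.1
CropF regrets: 10.4, 11.9, 5.2, 0.0 → max 11.9
CropH regrets: 11.7, 0.0, 1.2, 7.9 → max 11.7
Smallest max regret = 8.1 → CropA.

CropA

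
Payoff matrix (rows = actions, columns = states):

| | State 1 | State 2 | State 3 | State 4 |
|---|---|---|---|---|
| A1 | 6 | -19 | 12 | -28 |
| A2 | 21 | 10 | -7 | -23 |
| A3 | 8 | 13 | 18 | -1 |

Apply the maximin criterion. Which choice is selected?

Row minima: A1=-28, A2=-23, A3=-1
Best worst-case = -1 → A3.

A3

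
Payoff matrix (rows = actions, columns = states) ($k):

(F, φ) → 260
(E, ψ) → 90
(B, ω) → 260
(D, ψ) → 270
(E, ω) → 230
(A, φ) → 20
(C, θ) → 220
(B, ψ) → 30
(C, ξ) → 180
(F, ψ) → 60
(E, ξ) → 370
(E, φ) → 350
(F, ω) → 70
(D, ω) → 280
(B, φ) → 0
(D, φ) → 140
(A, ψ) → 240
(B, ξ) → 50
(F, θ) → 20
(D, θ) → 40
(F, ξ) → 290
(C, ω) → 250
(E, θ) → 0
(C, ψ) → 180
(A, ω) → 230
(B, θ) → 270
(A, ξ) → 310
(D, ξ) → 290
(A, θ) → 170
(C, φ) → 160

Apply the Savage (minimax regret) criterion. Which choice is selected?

C

Column bests: θ=270, φ=350, ψ=270, ω=280, ξ=370.
A regrets: 100, 330, 30, 50, 60 → max 330
B regrets: 0, 350, 240, 20, 320 → max 350
C regrets: 50, 190, 90, 30, 190 → max 190
D regrets: 230, 210, 0, 0, 80 → max 230
E regrets: 270, 0, 180, 50, 0 → max 270
F regrets: 250, 90, 210, 210, 80 → max 250
Smallest max regret = 190 → C.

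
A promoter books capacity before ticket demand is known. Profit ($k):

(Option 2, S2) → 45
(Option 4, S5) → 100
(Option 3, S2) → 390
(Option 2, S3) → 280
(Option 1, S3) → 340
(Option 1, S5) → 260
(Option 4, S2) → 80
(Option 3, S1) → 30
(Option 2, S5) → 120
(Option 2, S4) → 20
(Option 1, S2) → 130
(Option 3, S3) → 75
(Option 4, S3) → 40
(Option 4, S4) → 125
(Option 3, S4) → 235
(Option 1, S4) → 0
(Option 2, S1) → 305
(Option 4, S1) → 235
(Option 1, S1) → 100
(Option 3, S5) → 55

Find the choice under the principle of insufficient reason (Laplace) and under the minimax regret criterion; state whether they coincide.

Row averages: Option 1=166, Option 2=154, Option 3=157, Option 4=116
Highest average = 166 → Option 1.
Column bests: S1=305, S2=390, S3=340, S4=235, S5=260.
Option 1 regrets: 205, 260, 0, 235, 0 → max 260
Option 2 regrets: 0, 345, 60, 215, 140 → max 345
Option 3 regrets: 275, 0, 265, 0, 205 → max 275
Option 4 regrets: 70, 310, 300, 110, 160 → max 310
Smallest max regret = 260 → Option 1.

laplace → Option 1; minimax regret → Option 1 (agree)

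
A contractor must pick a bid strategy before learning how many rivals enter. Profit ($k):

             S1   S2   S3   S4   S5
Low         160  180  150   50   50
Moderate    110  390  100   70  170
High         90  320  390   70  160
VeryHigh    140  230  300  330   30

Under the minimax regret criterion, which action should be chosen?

Column bests: S1=160, S2=390, S3=390, S4=330, S5=170.
Low regrets: 0, 210, 240, 280, 120 → max 280
Moderate regrets: 50, 0, 290, 260, 0 → max 290
High regrets: 70, 70, 0, 260, 10 → max 260
VeryHigh regrets: 20, 160, 90, 0, 140 → max 160
Smallest max regret = 160 → VeryHigh.

VeryHigh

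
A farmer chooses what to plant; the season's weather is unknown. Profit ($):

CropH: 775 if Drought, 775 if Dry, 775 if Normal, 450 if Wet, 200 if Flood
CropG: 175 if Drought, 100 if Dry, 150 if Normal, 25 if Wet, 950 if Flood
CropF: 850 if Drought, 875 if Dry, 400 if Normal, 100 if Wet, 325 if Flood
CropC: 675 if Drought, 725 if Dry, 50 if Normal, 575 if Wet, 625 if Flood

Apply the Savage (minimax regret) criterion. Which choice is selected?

Column bests: Drought=850, Dry=875, Normal=775, Wet=575, Flood=950.
CropH regrets: 75, 100, 0, 125, 750 → max 750
CropG regrets: 675, 775, 625, 550, 0 → max 775
CropF regrets: 0, 0, 375, 475, 625 → max 625
CropC regrets: 175, 150, 725, 0, 325 → max 725
Smallest max regret = 625 → CropF.

CropF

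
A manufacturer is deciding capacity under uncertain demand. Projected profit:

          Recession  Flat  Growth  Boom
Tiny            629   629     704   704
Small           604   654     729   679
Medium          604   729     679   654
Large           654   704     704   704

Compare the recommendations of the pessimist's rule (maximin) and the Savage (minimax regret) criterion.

Row minima: Tiny=629, Small=604, Medium=604, Large=654
Best worst-case = 654 → Large.
Column bests: Recession=654, Flat=729, Growth=729, Boom=704.
Tiny regrets: 25, 100, 25, 0 → max 100
Small regrets: 50, 75, 0, 25 → max 75
Medium regrets: 50, 0, 50, 50 → max 50
Large regrets: 0, 25, 25, 0 → max 25
Smallest max regret = 25 → Large.

maximin → Large; minimax regret → Large (agree)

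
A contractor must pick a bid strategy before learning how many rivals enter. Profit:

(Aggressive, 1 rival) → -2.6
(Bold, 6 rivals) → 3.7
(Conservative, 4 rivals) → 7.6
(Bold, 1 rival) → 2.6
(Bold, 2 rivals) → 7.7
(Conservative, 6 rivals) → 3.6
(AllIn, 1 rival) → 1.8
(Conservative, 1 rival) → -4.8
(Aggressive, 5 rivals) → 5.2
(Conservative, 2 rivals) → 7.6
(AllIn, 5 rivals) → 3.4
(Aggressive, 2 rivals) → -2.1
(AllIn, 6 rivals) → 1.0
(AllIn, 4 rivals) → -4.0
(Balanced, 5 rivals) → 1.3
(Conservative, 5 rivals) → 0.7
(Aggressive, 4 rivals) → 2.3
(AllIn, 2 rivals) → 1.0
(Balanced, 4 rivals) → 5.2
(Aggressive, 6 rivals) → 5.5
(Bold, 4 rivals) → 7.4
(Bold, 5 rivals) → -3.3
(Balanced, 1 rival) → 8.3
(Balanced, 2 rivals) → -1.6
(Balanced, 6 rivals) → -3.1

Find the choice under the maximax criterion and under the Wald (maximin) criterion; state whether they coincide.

maximax → Balanced; maximin → Aggressive (disagree)

Row maxima: Conservative=7.6, Balanced=8.3, Aggressive=5.5, Bold=7.7, AllIn=3.4
Best best-case = 8.3 → Balanced.
Row minima: Conservative=-4.8, Balanced=-3.1, Aggressive=-2.6, Bold=-3.3, AllIn=-4.0
Best worst-case = -2.6 → Aggressive.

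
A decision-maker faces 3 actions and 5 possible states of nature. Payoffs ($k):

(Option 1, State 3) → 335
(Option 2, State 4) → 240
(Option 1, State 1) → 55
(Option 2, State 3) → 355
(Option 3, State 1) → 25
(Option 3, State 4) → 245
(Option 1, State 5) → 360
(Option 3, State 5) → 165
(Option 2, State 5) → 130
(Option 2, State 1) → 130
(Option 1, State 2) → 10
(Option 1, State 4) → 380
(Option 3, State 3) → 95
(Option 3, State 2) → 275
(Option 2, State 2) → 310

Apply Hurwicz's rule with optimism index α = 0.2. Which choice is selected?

Option 1: 0.2·380 + 0.8·10 = 84
Option 2: 0.2·355 + 0.8·130 = 175
Option 3: 0.2·275 + 0.8·25 = 75
Highest Hurwicz score = 175 → Option 2.

Option 2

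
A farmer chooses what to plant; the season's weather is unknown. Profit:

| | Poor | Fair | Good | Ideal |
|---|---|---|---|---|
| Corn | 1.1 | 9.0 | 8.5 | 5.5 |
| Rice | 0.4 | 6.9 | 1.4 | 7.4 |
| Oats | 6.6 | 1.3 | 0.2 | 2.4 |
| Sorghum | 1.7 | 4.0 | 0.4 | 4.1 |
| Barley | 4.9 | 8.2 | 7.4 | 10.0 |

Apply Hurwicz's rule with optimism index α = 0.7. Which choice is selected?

Barley

Corn: 0.7·9.0 + 0.3·1.1 = 6.63
Rice: 0.7·7.4 + 0.3·0.4 = 5.3
Oats: 0.7·6.6 + 0.3·0.2 = 4.68
Sorghum: 0.7·4.1 + 0.3·0.4 = 2.99
Barley: 0.7·10.0 + 0.3·4.9 = 8.47
Highest Hurwicz score = 8.47 → Barley.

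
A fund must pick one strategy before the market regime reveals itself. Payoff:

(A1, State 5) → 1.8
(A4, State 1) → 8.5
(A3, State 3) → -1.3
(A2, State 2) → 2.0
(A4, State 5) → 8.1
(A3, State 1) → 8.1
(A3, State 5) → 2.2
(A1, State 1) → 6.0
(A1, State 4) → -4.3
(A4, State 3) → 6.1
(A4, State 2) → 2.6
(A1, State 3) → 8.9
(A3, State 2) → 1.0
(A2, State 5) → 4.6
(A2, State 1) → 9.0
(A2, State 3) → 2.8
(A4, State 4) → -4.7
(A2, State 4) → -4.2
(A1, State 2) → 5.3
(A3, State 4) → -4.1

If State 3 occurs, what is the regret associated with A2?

6.1

Best payoff under State 3 is 8.9.
Regret = 8.9 − 2.8 = 6.1.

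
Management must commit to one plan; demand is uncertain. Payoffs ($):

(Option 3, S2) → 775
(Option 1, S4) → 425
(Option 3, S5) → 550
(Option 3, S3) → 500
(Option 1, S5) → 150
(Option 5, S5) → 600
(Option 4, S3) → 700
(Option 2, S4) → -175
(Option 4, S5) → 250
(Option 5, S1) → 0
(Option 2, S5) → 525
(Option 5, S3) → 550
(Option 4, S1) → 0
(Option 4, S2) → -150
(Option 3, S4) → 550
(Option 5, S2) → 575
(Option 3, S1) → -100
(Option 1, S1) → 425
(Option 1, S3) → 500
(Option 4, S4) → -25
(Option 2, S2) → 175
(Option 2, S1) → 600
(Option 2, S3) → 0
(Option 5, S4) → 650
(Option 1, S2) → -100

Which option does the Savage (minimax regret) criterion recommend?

Option 5

Column bests: S1=600, S2=775, S3=700, S4=650, S5=600.
Option 1 regrets: 175, 875, 200, 225, 450 → max 875
Option 2 regrets: 0, 600, 700, 825, 75 → max 825
Option 3 regrets: 700, 0, 200, 100, 50 → max 700
Option 4 regrets: 600, 925, 0, 675, 350 → max 925
Option 5 regrets: 600, 200, 150, 0, 0 → max 600
Smallest max regret = 600 → Option 5.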